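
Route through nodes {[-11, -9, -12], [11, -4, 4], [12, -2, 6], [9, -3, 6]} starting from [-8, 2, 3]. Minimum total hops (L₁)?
77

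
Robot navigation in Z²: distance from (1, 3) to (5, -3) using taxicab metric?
10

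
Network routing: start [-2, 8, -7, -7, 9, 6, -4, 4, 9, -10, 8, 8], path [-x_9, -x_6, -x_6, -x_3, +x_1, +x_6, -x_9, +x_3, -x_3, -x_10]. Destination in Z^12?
(-1, 8, -8, -7, 9, 5, -4, 4, 7, -11, 8, 8)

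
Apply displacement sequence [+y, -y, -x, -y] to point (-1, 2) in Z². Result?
(-2, 1)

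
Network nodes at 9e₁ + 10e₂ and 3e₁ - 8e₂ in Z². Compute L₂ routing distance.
18.9737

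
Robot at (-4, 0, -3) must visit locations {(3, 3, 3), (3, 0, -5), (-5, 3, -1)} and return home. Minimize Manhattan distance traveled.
38
(one optimal route: (-4, 0, -3) → (3, 0, -5) → (3, 3, 3) → (-5, 3, -1) → (-4, 0, -3))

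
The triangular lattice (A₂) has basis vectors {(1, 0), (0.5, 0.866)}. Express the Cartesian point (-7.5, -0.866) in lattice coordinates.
-7b₁ - b₂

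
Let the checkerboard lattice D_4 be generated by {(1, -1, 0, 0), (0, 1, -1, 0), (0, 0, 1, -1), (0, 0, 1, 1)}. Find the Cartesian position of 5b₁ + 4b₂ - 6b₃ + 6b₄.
(5, -1, -4, 12)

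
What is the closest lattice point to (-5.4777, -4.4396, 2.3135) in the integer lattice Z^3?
(-5, -4, 2)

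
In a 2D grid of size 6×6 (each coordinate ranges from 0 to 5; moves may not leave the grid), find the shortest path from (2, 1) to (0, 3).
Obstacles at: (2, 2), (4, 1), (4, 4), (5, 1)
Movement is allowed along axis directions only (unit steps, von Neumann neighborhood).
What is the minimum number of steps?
4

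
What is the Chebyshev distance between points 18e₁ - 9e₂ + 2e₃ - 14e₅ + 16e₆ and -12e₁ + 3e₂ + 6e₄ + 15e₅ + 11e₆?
30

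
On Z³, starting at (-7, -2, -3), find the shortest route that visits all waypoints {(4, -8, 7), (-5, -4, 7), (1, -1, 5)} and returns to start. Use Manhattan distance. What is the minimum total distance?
56
(one optimal route: (-7, -2, -3) → (-5, -4, 7) → (4, -8, 7) → (1, -1, 5) → (-7, -2, -3))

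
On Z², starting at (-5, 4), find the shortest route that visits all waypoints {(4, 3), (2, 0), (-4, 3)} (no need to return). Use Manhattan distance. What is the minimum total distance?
15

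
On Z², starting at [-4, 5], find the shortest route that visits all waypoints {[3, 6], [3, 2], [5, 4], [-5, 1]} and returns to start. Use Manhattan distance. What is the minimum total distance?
30
(one optimal route: (-4, 5) → (3, 6) → (5, 4) → (3, 2) → (-5, 1) → (-4, 5))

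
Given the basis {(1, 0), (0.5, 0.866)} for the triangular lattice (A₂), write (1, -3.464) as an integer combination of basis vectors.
3b₁ - 4b₂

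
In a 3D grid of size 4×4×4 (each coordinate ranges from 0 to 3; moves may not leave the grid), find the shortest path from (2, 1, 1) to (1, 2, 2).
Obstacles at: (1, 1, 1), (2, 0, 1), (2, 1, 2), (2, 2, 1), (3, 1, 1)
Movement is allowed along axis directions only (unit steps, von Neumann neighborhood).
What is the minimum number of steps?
5
(one shortest path: (2, 1, 1) → (2, 1, 0) → (1, 1, 0) → (1, 2, 0) → (1, 2, 1) → (1, 2, 2))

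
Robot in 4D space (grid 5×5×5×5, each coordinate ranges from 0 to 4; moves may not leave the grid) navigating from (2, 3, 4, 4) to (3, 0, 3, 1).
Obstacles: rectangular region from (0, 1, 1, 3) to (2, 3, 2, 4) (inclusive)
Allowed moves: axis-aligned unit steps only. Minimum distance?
8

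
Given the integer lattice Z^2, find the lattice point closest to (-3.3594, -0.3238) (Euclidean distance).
(-3, 0)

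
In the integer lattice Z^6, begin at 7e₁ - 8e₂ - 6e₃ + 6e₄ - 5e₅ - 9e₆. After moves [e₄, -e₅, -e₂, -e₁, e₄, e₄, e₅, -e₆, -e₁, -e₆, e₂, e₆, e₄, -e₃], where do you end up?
(5, -8, -7, 10, -5, -10)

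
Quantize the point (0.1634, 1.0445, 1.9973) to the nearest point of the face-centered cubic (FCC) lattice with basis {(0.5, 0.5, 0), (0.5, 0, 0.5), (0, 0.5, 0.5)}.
(0, 1, 2)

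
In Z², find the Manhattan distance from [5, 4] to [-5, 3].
11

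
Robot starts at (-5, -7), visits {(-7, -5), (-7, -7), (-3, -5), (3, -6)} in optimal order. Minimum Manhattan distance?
15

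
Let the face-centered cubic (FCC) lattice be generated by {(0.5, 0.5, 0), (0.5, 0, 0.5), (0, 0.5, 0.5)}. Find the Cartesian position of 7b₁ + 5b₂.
(6, 3.5, 2.5)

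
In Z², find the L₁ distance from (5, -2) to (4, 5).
8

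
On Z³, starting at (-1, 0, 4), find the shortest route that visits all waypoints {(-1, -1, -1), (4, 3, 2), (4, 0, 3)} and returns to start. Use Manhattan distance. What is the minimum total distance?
28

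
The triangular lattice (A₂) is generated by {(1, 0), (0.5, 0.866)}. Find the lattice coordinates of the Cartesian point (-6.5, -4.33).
-4b₁ - 5b₂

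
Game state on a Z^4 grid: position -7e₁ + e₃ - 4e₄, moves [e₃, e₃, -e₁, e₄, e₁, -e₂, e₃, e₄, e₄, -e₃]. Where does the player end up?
(-7, -1, 3, -1)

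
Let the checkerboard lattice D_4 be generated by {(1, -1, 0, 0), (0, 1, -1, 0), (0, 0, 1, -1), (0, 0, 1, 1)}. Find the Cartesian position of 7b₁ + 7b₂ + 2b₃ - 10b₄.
(7, 0, -15, -12)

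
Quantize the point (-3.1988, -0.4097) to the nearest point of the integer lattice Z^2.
(-3, 0)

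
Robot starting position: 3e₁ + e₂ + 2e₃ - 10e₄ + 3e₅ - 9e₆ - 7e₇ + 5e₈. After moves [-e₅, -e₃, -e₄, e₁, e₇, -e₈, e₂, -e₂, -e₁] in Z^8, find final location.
(3, 1, 1, -11, 2, -9, -6, 4)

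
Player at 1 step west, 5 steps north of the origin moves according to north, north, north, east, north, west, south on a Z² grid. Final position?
(-1, 8)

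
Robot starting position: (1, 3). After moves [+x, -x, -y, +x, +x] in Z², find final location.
(3, 2)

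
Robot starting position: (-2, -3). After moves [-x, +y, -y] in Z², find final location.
(-3, -3)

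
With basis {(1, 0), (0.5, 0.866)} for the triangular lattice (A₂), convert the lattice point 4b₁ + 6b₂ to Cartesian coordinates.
(7, 5.196)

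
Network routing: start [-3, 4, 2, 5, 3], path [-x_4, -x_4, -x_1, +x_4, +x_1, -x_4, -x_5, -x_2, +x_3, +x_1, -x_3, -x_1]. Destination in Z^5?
(-3, 3, 2, 3, 2)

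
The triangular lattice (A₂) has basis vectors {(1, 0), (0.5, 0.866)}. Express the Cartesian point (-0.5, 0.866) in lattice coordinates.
-b₁ + b₂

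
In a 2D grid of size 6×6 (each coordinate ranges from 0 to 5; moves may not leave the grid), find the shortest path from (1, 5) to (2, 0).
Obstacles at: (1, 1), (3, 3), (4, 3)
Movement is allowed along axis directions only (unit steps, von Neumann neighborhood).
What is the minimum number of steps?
6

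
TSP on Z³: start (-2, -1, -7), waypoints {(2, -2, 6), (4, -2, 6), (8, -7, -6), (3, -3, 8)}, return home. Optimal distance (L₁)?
64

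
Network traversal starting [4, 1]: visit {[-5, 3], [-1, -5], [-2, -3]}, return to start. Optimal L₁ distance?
34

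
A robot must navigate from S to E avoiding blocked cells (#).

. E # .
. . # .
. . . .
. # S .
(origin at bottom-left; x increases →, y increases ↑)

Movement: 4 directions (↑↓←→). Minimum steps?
4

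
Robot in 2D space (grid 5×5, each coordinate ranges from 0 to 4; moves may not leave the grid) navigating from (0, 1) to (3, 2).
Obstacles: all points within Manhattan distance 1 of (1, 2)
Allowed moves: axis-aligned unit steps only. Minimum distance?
6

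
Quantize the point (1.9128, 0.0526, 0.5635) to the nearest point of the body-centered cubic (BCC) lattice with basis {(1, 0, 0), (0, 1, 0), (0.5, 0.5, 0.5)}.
(2, 0, 1)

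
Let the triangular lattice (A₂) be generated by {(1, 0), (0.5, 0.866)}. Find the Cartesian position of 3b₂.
(1.5, 2.598)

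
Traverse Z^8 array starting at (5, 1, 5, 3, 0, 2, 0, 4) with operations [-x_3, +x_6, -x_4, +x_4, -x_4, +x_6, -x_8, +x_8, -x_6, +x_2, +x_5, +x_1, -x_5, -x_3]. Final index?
(6, 2, 3, 2, 0, 3, 0, 4)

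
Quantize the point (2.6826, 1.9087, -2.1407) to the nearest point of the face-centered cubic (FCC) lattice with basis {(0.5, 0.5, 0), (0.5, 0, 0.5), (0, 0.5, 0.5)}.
(3, 2, -2)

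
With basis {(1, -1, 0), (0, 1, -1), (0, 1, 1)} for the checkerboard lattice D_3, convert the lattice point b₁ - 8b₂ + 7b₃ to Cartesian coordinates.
(1, -2, 15)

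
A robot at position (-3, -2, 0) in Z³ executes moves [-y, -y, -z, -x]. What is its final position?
(-4, -4, -1)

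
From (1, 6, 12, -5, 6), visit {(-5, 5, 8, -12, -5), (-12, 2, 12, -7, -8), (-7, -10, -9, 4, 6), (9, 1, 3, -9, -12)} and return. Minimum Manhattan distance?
212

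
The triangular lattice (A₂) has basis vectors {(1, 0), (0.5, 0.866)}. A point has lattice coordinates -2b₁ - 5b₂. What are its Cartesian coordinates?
(-4.5, -4.33)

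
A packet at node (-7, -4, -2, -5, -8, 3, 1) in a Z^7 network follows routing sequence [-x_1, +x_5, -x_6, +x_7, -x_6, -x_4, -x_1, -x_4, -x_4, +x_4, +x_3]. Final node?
(-9, -4, -1, -7, -7, 1, 2)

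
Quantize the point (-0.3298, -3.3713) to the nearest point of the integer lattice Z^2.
(0, -3)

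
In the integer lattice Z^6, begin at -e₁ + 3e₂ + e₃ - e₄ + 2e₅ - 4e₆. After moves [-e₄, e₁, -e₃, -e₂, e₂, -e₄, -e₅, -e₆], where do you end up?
(0, 3, 0, -3, 1, -5)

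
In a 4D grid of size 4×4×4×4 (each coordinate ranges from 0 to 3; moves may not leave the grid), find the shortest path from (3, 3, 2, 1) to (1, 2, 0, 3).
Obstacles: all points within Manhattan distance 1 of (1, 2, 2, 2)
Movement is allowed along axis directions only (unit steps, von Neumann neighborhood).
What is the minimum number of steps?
7
(one shortest path: (3, 3, 2, 1) → (2, 3, 2, 1) → (1, 3, 2, 1) → (1, 3, 1, 1) → (1, 2, 1, 1) → (1, 2, 0, 1) → (1, 2, 0, 2) → (1, 2, 0, 3))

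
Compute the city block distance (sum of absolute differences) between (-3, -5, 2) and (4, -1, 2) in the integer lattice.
11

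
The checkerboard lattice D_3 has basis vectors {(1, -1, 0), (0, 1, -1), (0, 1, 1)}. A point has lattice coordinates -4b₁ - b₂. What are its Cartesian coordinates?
(-4, 3, 1)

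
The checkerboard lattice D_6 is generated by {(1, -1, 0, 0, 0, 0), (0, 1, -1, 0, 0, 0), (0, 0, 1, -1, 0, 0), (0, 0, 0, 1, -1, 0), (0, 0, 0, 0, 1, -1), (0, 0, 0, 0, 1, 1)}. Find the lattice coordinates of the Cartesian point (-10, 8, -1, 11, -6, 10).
-10b₁ - 2b₂ - 3b₃ + 8b₄ - 4b₅ + 6b₆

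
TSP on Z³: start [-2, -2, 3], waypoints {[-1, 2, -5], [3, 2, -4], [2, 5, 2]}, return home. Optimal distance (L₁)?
40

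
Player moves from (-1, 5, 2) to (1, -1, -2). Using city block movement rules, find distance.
12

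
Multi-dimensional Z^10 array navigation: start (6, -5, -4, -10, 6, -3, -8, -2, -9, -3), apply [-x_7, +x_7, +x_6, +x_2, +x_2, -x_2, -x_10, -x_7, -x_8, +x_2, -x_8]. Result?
(6, -3, -4, -10, 6, -2, -9, -4, -9, -4)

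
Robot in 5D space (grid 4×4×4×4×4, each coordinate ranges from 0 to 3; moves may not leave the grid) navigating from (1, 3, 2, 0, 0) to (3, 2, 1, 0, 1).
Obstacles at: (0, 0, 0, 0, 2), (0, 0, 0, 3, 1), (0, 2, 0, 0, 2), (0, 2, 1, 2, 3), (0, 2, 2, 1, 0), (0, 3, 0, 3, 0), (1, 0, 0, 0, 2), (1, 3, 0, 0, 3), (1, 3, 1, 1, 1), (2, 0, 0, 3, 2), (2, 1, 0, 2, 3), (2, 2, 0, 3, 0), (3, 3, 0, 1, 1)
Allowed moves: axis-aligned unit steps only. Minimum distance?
5
(one shortest path: (1, 3, 2, 0, 0) → (2, 3, 2, 0, 0) → (3, 3, 2, 0, 0) → (3, 2, 2, 0, 0) → (3, 2, 1, 0, 0) → (3, 2, 1, 0, 1))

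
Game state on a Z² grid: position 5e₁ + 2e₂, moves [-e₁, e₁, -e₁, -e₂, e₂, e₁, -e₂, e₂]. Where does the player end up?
(5, 2)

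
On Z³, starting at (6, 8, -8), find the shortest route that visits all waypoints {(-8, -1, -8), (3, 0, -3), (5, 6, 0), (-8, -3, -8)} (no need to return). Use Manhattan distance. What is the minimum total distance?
41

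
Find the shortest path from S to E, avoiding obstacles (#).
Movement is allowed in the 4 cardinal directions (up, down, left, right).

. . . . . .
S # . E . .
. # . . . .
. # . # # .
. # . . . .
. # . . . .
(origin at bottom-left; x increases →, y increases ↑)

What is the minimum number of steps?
5
(one shortest path: (0, 4) → (0, 5) → (1, 5) → (2, 5) → (3, 5) → (3, 4))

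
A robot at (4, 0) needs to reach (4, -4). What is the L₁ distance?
4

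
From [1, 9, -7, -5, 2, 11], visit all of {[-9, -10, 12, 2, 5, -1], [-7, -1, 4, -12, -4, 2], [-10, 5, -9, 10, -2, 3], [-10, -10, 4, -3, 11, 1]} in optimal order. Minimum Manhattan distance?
150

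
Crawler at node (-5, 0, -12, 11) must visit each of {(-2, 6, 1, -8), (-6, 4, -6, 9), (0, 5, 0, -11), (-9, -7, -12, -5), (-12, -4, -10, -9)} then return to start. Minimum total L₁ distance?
122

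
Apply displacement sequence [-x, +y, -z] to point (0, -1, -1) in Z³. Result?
(-1, 0, -2)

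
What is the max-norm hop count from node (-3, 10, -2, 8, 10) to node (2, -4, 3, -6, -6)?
16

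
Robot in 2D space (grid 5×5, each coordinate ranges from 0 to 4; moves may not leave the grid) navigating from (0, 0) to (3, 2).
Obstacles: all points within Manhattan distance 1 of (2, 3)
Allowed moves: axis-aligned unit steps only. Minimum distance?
5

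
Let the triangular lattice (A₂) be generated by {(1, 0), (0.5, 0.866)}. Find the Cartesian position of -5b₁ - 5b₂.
(-7.5, -4.33)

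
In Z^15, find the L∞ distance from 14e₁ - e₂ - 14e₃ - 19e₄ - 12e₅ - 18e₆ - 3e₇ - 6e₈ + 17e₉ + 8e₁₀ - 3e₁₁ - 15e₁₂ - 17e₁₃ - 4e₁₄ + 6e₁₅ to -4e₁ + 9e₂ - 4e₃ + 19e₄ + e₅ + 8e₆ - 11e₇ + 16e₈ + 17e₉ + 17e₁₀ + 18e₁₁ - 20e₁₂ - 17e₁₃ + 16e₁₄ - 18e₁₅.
38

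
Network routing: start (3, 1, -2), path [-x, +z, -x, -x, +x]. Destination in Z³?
(1, 1, -1)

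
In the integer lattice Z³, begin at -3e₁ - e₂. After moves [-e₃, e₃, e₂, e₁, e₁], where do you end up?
(-1, 0, 0)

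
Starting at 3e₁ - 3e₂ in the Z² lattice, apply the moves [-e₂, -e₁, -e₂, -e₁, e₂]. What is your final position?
(1, -4)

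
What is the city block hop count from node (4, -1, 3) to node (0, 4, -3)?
15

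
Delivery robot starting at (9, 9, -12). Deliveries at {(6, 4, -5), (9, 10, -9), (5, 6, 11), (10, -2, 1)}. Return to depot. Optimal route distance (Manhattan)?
84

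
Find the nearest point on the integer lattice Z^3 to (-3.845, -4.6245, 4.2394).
(-4, -5, 4)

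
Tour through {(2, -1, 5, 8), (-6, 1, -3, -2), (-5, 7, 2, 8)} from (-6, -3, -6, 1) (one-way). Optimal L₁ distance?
50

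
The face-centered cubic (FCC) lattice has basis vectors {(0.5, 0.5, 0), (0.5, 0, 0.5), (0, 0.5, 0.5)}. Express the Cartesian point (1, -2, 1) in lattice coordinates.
-2b₁ + 4b₂ - 2b₃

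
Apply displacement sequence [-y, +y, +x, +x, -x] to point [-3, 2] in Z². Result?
(-2, 2)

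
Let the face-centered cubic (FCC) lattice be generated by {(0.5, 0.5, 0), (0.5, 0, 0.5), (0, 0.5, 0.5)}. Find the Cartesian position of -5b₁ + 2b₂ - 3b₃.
(-1.5, -4, -0.5)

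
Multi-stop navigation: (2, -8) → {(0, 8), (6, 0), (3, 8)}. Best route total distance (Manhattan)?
26
(one optimal route: (2, -8) → (6, 0) → (3, 8) → (0, 8))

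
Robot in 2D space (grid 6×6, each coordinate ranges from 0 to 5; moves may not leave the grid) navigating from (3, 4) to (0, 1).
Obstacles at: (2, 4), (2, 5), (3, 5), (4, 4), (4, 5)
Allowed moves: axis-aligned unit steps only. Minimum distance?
6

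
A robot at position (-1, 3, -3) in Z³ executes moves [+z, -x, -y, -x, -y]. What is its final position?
(-3, 1, -2)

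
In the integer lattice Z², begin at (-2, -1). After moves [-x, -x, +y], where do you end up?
(-4, 0)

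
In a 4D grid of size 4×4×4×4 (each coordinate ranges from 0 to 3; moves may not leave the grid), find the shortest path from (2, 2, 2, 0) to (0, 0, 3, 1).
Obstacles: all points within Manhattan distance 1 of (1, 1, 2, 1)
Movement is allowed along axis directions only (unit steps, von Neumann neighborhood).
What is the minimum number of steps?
6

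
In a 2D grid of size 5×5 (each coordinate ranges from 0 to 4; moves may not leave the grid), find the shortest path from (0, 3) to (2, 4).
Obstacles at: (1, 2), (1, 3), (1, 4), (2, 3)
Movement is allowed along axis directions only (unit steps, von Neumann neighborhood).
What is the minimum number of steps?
9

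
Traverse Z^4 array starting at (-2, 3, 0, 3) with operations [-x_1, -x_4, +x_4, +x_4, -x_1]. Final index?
(-4, 3, 0, 4)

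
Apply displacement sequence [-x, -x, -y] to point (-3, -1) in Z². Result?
(-5, -2)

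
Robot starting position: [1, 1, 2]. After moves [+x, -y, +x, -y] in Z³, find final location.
(3, -1, 2)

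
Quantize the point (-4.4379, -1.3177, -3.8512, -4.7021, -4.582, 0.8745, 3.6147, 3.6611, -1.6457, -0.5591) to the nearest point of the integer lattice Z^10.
(-4, -1, -4, -5, -5, 1, 4, 4, -2, -1)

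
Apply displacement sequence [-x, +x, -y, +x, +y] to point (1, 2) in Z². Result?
(2, 2)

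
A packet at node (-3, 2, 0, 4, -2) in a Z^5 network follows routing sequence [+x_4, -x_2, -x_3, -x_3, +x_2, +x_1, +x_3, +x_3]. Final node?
(-2, 2, 0, 5, -2)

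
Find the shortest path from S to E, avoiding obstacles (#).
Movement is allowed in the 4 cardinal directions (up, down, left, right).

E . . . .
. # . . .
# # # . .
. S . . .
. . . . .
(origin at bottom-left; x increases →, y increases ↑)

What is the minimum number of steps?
8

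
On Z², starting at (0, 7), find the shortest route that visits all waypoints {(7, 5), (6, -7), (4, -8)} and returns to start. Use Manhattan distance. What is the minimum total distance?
44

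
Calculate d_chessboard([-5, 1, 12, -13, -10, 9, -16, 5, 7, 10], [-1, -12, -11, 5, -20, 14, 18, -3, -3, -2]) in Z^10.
34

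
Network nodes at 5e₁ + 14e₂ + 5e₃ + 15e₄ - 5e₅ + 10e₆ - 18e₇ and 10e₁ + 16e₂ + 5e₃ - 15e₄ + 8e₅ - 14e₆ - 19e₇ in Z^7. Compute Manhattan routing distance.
75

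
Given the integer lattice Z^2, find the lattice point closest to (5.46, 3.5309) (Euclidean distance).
(5, 4)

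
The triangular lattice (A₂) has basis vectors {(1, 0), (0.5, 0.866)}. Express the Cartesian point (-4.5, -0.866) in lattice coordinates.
-4b₁ - b₂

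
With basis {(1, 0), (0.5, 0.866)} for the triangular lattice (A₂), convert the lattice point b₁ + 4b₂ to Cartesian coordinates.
(3, 3.464)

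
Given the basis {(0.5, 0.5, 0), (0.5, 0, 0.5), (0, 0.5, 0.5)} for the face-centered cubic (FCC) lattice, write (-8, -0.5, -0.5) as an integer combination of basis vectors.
-8b₁ - 8b₂ + 7b₃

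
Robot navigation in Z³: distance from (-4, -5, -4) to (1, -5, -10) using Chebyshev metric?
6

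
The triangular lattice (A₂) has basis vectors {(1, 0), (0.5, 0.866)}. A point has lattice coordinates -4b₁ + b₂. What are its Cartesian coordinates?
(-3.5, 0.866)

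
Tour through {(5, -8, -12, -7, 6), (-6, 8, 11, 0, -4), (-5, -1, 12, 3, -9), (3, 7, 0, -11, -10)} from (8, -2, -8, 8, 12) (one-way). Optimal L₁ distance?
140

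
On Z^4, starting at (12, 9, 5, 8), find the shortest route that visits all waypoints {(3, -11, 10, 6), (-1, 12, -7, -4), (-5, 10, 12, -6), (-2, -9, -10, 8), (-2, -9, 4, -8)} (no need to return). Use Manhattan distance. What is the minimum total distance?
154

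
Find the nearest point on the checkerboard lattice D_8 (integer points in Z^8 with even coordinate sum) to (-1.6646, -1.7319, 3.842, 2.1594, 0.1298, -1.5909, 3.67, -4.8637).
(-2, -2, 4, 2, 0, -1, 4, -5)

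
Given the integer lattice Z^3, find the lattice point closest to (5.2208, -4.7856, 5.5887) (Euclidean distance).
(5, -5, 6)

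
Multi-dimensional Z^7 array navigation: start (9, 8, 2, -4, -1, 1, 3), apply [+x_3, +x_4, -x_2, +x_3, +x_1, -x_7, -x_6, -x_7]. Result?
(10, 7, 4, -3, -1, 0, 1)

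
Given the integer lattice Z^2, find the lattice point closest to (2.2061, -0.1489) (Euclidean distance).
(2, 0)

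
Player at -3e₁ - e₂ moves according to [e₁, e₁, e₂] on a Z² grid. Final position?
(-1, 0)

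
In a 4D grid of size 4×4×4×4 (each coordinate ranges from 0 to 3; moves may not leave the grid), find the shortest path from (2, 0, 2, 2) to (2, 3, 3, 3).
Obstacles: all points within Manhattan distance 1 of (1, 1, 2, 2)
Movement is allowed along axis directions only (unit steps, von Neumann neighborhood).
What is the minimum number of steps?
5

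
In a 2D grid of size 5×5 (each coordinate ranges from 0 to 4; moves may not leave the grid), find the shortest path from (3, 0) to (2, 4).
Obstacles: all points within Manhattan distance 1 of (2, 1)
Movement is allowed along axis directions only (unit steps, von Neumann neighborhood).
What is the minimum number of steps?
7
(one shortest path: (3, 0) → (4, 0) → (4, 1) → (4, 2) → (3, 2) → (3, 3) → (2, 3) → (2, 4))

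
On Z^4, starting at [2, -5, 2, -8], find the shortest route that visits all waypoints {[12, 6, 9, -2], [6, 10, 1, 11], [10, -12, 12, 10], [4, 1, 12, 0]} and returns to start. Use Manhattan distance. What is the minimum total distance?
156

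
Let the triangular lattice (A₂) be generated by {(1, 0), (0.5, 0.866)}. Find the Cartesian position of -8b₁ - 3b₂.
(-9.5, -2.598)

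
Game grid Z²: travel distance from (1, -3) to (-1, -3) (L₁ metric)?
2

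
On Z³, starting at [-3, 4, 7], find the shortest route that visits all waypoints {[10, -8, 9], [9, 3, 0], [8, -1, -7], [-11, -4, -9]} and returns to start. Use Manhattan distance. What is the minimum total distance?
116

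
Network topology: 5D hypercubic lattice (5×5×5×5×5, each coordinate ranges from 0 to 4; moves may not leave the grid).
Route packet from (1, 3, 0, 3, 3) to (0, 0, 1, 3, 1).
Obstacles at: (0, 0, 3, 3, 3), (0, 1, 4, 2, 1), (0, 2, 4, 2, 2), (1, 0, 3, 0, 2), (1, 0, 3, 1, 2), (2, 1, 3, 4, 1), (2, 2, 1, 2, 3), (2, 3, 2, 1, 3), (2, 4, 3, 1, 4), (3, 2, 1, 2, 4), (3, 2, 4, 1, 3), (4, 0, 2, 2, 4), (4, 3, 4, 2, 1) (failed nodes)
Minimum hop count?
7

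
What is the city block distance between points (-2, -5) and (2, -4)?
5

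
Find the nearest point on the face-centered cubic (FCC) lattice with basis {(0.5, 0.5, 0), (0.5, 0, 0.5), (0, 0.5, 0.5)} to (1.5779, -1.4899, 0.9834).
(1.5, -1.5, 1)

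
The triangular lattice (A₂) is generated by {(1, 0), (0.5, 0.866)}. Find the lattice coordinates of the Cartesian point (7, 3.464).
5b₁ + 4b₂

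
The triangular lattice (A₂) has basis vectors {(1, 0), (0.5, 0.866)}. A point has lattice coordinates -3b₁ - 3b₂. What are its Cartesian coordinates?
(-4.5, -2.598)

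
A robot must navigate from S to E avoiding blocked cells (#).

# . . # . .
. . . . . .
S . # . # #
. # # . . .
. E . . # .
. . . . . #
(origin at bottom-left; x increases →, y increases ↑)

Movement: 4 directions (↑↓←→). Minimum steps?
3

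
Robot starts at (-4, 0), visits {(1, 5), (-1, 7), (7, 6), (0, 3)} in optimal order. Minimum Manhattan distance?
23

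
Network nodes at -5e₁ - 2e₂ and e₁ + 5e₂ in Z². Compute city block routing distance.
13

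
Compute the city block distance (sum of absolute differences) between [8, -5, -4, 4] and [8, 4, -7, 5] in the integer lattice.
13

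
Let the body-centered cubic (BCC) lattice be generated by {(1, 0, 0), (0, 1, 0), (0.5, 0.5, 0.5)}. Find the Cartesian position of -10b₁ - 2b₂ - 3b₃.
(-11.5, -3.5, -1.5)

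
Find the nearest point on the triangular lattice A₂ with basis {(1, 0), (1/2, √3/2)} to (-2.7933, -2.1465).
(-3, -1.732)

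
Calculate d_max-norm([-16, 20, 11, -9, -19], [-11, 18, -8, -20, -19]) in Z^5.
19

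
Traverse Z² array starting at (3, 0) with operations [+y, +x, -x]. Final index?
(3, 1)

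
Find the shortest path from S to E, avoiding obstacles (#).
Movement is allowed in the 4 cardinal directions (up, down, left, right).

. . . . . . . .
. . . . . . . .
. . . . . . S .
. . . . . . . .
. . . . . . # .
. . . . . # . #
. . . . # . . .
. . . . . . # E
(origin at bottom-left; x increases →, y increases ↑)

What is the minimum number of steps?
14
(one shortest path: (6, 5) → (5, 5) → (4, 5) → (3, 5) → (3, 4) → (3, 3) → (3, 2) → (3, 1) → (3, 0) → (4, 0) → (5, 0) → (5, 1) → (6, 1) → (7, 1) → (7, 0))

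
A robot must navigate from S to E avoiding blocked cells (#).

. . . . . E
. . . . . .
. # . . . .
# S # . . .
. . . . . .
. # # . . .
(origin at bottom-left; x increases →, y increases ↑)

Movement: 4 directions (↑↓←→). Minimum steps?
9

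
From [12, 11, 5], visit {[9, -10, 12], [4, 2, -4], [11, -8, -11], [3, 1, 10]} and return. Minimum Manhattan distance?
120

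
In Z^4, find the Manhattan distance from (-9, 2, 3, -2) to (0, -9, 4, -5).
24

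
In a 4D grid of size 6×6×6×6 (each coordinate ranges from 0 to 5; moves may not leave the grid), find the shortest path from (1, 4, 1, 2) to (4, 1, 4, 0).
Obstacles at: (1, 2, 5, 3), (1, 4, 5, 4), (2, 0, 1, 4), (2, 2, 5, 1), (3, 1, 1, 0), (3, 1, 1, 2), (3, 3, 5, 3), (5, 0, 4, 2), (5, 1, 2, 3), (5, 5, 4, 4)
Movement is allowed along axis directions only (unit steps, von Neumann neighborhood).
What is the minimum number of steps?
11
(one shortest path: (1, 4, 1, 2) → (2, 4, 1, 2) → (3, 4, 1, 2) → (4, 4, 1, 2) → (4, 3, 1, 2) → (4, 2, 1, 2) → (4, 1, 1, 2) → (4, 1, 2, 2) → (4, 1, 3, 2) → (4, 1, 4, 2) → (4, 1, 4, 1) → (4, 1, 4, 0))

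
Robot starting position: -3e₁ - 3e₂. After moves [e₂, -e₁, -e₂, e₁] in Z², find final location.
(-3, -3)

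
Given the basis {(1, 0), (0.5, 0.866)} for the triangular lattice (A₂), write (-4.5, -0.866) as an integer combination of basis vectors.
-4b₁ - b₂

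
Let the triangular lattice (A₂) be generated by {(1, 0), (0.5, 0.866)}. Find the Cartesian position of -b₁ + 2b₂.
(0, 1.732)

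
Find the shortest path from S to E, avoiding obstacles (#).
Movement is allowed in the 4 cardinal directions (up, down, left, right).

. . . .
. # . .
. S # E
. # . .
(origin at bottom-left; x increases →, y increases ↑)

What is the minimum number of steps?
8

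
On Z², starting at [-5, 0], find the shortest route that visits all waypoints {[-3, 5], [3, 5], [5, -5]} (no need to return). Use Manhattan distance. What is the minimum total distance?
25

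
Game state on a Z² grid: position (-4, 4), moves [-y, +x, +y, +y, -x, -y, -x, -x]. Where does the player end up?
(-6, 4)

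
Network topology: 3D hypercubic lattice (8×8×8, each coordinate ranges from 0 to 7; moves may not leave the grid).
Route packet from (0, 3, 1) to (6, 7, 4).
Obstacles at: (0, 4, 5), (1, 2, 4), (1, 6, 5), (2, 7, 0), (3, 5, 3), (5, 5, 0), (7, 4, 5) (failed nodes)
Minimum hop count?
13
(one shortest path: (0, 3, 1) → (1, 3, 1) → (2, 3, 1) → (3, 3, 1) → (4, 3, 1) → (5, 3, 1) → (6, 3, 1) → (6, 4, 1) → (6, 5, 1) → (6, 6, 1) → (6, 7, 1) → (6, 7, 2) → (6, 7, 3) → (6, 7, 4))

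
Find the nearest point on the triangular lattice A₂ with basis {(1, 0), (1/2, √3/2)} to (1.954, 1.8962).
(2, 1.732)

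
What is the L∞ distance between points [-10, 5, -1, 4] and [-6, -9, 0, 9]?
14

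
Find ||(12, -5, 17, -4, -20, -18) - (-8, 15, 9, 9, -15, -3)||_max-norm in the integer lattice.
20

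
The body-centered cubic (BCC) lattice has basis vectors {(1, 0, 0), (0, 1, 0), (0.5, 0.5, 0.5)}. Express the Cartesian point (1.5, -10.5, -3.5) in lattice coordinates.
5b₁ - 7b₂ - 7b₃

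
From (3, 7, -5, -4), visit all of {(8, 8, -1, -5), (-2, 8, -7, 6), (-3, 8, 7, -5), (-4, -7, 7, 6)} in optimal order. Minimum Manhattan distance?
87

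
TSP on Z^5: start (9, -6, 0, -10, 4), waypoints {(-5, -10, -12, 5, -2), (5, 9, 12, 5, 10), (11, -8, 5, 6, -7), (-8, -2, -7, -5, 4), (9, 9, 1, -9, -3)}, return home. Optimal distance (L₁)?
220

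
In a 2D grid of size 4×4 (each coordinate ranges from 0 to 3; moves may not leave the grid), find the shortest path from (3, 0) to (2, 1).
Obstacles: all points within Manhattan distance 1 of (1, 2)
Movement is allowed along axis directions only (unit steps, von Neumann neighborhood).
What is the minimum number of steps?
2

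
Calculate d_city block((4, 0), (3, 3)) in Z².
4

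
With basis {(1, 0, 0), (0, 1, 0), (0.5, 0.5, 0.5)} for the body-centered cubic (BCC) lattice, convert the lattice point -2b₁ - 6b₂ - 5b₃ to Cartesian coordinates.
(-4.5, -8.5, -2.5)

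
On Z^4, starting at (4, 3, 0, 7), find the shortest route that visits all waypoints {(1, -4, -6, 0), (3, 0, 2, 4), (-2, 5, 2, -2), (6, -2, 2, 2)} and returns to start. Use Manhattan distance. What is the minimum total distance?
74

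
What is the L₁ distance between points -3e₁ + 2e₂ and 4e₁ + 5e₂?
10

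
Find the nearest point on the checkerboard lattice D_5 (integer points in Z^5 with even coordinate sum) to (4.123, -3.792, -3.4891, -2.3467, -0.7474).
(4, -4, -3, -2, -1)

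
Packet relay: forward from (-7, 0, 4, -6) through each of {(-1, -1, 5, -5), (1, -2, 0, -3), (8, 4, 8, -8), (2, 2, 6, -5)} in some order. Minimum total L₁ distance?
45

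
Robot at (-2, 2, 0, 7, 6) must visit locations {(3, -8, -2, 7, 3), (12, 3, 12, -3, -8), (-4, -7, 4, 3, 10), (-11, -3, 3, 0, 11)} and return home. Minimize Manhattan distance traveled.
172
(one optimal route: (-2, 2, 0, 7, 6) → (3, -8, -2, 7, 3) → (-4, -7, 4, 3, 10) → (-11, -3, 3, 0, 11) → (12, 3, 12, -3, -8) → (-2, 2, 0, 7, 6))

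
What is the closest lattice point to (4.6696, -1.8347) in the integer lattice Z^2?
(5, -2)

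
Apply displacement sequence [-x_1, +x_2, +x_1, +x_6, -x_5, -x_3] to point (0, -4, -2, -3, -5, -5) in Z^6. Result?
(0, -3, -3, -3, -6, -4)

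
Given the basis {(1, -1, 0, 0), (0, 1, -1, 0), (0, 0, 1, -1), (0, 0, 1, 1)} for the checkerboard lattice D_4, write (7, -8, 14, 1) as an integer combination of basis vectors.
7b₁ - b₂ + 6b₃ + 7b₄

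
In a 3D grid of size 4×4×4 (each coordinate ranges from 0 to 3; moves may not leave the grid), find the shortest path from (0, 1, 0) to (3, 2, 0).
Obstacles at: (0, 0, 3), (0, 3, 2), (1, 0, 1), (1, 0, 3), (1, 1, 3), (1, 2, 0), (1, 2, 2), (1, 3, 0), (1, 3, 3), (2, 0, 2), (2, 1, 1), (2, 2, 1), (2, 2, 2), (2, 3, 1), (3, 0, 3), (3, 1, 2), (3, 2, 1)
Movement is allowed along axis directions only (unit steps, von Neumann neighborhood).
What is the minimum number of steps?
4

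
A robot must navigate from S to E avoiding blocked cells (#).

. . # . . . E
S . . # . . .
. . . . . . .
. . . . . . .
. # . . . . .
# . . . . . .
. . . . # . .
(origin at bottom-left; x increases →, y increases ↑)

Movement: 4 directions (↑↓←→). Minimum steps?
9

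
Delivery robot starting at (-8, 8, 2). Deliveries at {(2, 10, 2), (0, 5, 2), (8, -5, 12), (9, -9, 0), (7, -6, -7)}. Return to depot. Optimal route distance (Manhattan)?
110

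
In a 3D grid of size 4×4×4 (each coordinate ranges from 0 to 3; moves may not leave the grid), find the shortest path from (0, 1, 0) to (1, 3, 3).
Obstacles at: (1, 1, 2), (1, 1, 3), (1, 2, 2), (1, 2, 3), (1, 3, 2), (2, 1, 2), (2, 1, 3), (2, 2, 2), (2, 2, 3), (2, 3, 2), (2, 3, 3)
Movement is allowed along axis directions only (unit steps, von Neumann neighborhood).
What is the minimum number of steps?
6
(one shortest path: (0, 1, 0) → (0, 2, 0) → (0, 3, 0) → (0, 3, 1) → (0, 3, 2) → (0, 3, 3) → (1, 3, 3))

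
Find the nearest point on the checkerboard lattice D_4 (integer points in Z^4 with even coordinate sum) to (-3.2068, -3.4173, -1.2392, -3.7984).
(-3, -4, -1, -4)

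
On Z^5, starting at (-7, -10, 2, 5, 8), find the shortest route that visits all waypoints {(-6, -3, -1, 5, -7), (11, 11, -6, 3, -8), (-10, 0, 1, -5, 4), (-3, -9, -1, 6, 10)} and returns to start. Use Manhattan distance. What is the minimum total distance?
164
(one optimal route: (-7, -10, 2, 5, 8) → (-10, 0, 1, -5, 4) → (11, 11, -6, 3, -8) → (-6, -3, -1, 5, -7) → (-3, -9, -1, 6, 10) → (-7, -10, 2, 5, 8))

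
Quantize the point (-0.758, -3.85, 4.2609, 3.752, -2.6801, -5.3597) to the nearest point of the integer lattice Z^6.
(-1, -4, 4, 4, -3, -5)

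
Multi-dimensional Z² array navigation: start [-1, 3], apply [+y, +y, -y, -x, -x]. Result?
(-3, 4)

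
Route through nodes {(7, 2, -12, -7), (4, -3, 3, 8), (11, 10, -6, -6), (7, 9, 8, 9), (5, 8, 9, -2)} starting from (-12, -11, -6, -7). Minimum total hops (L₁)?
120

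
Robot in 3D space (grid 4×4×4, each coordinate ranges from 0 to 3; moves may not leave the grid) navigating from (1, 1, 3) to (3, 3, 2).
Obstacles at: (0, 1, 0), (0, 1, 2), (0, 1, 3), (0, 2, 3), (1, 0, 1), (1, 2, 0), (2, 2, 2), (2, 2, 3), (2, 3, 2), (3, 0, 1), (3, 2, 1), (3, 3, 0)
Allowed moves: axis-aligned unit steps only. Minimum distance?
5
(one shortest path: (1, 1, 3) → (2, 1, 3) → (3, 1, 3) → (3, 2, 3) → (3, 3, 3) → (3, 3, 2))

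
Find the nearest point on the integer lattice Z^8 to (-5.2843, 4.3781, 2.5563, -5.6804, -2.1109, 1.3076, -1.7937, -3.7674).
(-5, 4, 3, -6, -2, 1, -2, -4)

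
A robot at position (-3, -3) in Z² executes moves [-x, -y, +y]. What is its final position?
(-4, -3)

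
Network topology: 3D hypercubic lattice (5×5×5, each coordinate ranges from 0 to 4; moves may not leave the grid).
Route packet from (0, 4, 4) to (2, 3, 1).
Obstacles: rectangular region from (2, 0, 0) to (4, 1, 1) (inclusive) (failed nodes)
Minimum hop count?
6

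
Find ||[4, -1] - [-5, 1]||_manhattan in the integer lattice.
11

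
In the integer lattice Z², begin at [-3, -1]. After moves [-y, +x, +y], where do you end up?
(-2, -1)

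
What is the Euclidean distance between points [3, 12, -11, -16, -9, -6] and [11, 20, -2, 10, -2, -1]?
30.9677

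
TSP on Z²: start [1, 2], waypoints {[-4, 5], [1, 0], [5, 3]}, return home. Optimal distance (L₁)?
28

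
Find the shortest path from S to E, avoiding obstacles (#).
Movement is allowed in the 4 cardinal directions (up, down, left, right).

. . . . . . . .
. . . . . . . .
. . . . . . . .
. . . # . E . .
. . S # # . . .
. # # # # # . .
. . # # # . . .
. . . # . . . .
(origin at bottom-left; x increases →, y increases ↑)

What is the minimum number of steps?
6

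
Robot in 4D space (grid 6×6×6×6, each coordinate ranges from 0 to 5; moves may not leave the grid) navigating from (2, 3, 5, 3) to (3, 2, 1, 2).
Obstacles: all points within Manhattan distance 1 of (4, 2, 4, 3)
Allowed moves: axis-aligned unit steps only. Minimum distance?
7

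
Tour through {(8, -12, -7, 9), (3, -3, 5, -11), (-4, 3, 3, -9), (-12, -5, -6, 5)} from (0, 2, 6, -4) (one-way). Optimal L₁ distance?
104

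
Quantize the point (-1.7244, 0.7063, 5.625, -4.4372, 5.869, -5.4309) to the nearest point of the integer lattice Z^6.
(-2, 1, 6, -4, 6, -5)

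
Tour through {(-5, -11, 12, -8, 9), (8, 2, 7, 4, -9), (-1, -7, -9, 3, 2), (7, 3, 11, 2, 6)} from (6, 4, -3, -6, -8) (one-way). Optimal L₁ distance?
135
(one optimal route: (6, 4, -3, -6, -8) → (8, 2, 7, 4, -9) → (7, 3, 11, 2, 6) → (-5, -11, 12, -8, 9) → (-1, -7, -9, 3, 2))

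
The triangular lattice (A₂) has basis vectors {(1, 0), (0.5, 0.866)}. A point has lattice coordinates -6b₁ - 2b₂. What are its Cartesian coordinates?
(-7, -1.732)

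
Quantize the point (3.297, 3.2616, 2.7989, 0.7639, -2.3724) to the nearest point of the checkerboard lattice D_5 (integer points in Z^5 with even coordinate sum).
(3, 3, 3, 1, -2)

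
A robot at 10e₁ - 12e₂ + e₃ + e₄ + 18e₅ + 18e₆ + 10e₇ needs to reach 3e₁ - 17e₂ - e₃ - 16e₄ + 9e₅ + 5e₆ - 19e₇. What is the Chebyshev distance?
29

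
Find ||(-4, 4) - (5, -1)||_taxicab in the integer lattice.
14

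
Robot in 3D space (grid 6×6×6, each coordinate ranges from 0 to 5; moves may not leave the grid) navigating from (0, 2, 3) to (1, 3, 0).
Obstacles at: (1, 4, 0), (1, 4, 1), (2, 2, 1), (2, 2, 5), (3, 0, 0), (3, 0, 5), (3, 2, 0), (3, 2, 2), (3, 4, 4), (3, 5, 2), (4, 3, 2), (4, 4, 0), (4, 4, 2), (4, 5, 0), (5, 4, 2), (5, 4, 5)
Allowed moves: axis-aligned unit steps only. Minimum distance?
5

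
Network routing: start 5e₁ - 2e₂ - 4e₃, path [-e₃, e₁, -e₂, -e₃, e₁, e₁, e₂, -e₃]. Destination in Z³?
(8, -2, -7)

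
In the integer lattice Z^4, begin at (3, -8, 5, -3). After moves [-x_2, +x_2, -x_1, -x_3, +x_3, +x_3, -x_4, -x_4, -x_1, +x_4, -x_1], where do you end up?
(0, -8, 6, -4)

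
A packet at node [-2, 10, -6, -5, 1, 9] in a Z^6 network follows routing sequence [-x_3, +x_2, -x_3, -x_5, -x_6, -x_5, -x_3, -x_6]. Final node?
(-2, 11, -9, -5, -1, 7)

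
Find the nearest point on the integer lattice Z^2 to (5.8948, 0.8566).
(6, 1)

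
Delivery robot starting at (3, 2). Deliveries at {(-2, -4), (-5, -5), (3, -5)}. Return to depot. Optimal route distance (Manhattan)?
30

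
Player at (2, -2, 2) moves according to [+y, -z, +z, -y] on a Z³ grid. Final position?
(2, -2, 2)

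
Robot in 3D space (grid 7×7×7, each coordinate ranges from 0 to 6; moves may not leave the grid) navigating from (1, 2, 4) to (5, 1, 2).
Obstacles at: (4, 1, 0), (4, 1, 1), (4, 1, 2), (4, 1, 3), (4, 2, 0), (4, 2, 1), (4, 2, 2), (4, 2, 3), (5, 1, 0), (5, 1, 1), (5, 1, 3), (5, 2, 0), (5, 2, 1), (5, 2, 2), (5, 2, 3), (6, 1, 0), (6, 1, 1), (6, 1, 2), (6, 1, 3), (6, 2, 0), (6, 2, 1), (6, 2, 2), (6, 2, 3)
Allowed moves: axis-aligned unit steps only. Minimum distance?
9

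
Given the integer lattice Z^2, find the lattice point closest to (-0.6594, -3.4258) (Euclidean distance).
(-1, -3)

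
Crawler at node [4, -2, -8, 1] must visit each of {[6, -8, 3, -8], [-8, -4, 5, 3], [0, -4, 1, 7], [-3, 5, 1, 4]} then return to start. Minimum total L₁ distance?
114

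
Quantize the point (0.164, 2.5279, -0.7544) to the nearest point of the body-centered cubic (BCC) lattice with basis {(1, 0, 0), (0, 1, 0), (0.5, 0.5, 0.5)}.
(0.5, 2.5, -0.5)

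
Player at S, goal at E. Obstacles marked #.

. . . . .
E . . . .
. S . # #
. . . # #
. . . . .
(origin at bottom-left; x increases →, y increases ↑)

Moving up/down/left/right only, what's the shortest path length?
2
(one shortest path: (1, 2) → (0, 2) → (0, 3))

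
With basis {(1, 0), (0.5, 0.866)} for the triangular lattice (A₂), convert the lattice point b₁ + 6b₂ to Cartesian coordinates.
(4, 5.196)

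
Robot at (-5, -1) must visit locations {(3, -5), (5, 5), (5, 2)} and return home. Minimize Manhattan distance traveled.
40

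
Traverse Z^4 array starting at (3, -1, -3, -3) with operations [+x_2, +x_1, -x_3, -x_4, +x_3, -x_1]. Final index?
(3, 0, -3, -4)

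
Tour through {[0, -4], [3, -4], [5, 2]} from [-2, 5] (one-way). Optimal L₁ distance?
21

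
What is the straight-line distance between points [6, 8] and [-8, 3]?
14.8661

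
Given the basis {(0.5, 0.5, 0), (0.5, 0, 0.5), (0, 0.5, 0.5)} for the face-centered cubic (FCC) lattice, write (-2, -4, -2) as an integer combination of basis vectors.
-4b₁ - 4b₃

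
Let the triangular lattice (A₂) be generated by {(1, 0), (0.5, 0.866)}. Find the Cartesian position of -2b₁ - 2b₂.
(-3, -1.732)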